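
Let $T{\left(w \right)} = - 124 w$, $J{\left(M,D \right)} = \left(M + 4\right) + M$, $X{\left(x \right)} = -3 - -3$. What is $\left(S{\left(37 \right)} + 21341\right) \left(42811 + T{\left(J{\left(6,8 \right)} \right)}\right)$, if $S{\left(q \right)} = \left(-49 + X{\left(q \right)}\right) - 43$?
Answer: $867532923$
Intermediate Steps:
$X{\left(x \right)} = 0$ ($X{\left(x \right)} = -3 + 3 = 0$)
$J{\left(M,D \right)} = 4 + 2 M$ ($J{\left(M,D \right)} = \left(4 + M\right) + M = 4 + 2 M$)
$S{\left(q \right)} = -92$ ($S{\left(q \right)} = \left(-49 + 0\right) - 43 = -49 - 43 = -92$)
$\left(S{\left(37 \right)} + 21341\right) \left(42811 + T{\left(J{\left(6,8 \right)} \right)}\right) = \left(-92 + 21341\right) \left(42811 - 124 \left(4 + 2 \cdot 6\right)\right) = 21249 \left(42811 - 124 \left(4 + 12\right)\right) = 21249 \left(42811 - 1984\right) = 21249 \cdot 40827 = 867532923$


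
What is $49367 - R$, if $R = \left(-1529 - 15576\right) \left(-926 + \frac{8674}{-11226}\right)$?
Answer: $- \frac{88702685404}{5613} \approx -1.5803 \cdot 10^{7}$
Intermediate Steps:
$R = \frac{88979782375}{5613}$ ($R = - 17105 \left(-926 + 8674 \left(- \frac{1}{11226}\right)\right) = - 17105 \left(-926 - \frac{4337}{5613}\right) = \left(-17105\right) \left(- \frac{5201975}{5613}\right) = \frac{88979782375}{5613} \approx 1.5852 \cdot 10^{7}$)
$49367 - R = 49367 - \frac{88979782375}{5613} = - \frac{88702685404}{5613}$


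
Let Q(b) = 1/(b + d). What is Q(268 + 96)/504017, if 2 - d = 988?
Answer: -1/313498574 ≈ -3.1898e-9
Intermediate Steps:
d = -986 (d = 2 - 1*988 = 2 - 988 = -986)
Q(b) = 1/(-986 + b) (Q(b) = 1/(b - 986) = 1/(-986 + b))
Q(268 + 96)/504017 = 1/((-986 + (268 + 96))*504017) = (1/504017)/(-986 + 364) = (1/504017)/(-622) = -1/622*1/504017 = -1/313498574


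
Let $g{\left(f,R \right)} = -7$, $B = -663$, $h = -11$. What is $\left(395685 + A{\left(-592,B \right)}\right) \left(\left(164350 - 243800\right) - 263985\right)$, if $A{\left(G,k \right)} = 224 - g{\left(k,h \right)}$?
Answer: $-135971411460$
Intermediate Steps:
$A{\left(G,k \right)} = 231$ ($A{\left(G,k \right)} = 224 - -7 = 224 + 7 = 231$)
$\left(395685 + A{\left(-592,B \right)}\right) \left(\left(164350 - 243800\right) - 263985\right) = \left(395685 + 231\right) \left(\left(164350 - 243800\right) - 263985\right) = 395916 \left(-79450 - 263985\right) = 395916 \left(-343435\right) = -135971411460$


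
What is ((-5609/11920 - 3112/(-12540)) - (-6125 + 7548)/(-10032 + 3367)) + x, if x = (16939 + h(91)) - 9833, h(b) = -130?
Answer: 69499209438281/9962628720 ≈ 6976.0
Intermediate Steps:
x = 6976 (x = (16939 - 130) - 9833 = 16809 - 9833 = 6976)
((-5609/11920 - 3112/(-12540)) - (-6125 + 7548)/(-10032 + 3367)) + x = ((-5609/11920 - 3112/(-12540)) - (-6125 + 7548)/(-10032 + 3367)) + 6976 = ((-5609*1/11920 - 3112*(-1/12540)) - 1423/(-6665)) + 6976 = ((-5609/11920 + 778/3135) - 1423*(-1)/6665) + 6976 = (-1662091/7473840 - 1*(-1423/6665)) + 6976 = (-1662091/7473840 + 1423/6665) + 6976 = -88512439/9962628720 + 6976 = 69499209438281/9962628720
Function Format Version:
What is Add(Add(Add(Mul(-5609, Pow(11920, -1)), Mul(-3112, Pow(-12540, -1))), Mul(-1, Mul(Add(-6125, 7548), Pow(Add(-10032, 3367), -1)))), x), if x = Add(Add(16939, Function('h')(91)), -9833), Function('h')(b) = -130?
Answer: Rational(69499209438281, 9962628720) ≈ 6976.0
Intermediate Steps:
x = 6976 (x = Add(Add(16939, -130), -9833) = Add(16809, -9833) = 6976)
Add(Add(Add(Mul(-5609, Pow(11920, -1)), Mul(-3112, Pow(-12540, -1))), Mul(-1, Mul(Add(-6125, 7548), Pow(Add(-10032, 3367), -1)))), x) = Add(Add(Add(Mul(-5609, Pow(11920, -1)), Mul(-3112, Pow(-12540, -1))), Mul(-1, Mul(Add(-6125, 7548), Pow(Add(-10032, 3367), -1)))), 6976) = Add(Add(Add(Mul(-5609, Rational(1, 11920)), Mul(-3112, Rational(-1, 12540))), Mul(-1, Mul(1423, Pow(-6665, -1)))), 6976) = Add(Add(Add(Rational(-5609, 11920), Rational(778, 3135)), Mul(-1, Mul(1423, Rational(-1, 6665)))), 6976) = Add(Add(Rational(-1662091, 7473840), Mul(-1, Rational(-1423, 6665))), 6976) = Add(Add(Rational(-1662091, 7473840), Rational(1423, 6665)), 6976) = Add(Rational(-88512439, 9962628720), 6976) = Rational(69499209438281, 9962628720)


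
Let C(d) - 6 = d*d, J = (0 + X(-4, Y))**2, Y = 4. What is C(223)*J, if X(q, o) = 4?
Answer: 795760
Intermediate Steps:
J = 16 (J = (0 + 4)**2 = 4**2 = 16)
C(d) = 6 + d**2 (C(d) = 6 + d*d = 6 + d**2)
C(223)*J = (6 + 223**2)*16 = (6 + 49729)*16 = 49735*16 = 795760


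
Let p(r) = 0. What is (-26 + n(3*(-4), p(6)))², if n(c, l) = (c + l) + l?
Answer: 1444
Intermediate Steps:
n(c, l) = c + 2*l
(-26 + n(3*(-4), p(6)))² = (-26 + (3*(-4) + 2*0))² = (-26 + (-12 + 0))² = (-26 - 12)² = (-38)² = 1444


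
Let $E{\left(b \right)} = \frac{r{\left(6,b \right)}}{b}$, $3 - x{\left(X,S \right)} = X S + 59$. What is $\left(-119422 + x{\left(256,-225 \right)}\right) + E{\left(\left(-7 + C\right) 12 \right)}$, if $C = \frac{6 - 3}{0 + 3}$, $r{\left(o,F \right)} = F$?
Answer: $-61877$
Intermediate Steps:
$x{\left(X,S \right)} = -56 - S X$ ($x{\left(X,S \right)} = 3 - \left(X S + 59\right) = 3 - \left(S X + 59\right) = 3 - \left(59 + S X\right) = -56 - S X$)
$C = 1$ ($C = \frac{3}{3} = 3 \cdot \frac{1}{3} = 1$)
$E{\left(b \right)} = 1$ ($E{\left(b \right)} = \frac{b}{b} = 1$)
$\left(-119422 + x{\left(256,-225 \right)}\right) + E{\left(\left(-7 + C\right) 12 \right)} = \left(-119422 - \left(56 - 57600\right)\right) + 1 = \left(-119422 + \left(-56 + 57600\right)\right) + 1 = \left(-119422 + 57544\right) + 1 = -61878 + 1 = -61877$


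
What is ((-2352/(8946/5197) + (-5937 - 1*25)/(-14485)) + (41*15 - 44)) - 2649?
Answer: -10625592404/3085305 ≈ -3443.9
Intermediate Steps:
((-2352/(8946/5197) + (-5937 - 1*25)/(-14485)) + (41*15 - 44)) - 2649 = ((-2352/(8946*(1/5197)) + (-5937 - 25)*(-1/14485)) + (615 - 44)) - 2649 = ((-2352/8946/5197 - 5962*(-1/14485)) + 571) - 2649 = ((-2352*5197/8946 + 5962/14485) + 571) - 2649 = ((-291032/213 + 5962/14485) + 571) - 2649 = (-4214328614/3085305 + 571) - 2649 = -2452619459/3085305 - 2649 = -10625592404/3085305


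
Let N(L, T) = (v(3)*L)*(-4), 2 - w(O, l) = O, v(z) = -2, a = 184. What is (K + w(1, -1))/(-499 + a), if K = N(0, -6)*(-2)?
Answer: -1/315 ≈ -0.0031746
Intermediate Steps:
w(O, l) = 2 - O
N(L, T) = 8*L (N(L, T) = -2*L*(-4) = 8*L)
K = 0 (K = (8*0)*(-2) = 0*(-2) = 0)
(K + w(1, -1))/(-499 + a) = (0 + (2 - 1*1))/(-499 + 184) = (0 + (2 - 1))/(-315) = (0 + 1)*(-1/315) = 1*(-1/315) = -1/315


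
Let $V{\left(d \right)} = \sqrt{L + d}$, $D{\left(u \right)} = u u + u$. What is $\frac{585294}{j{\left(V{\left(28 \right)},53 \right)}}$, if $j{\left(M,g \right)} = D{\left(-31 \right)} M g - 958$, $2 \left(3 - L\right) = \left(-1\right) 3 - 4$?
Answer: $\frac{280355826}{41908486843} + \frac{7212285315 \sqrt{138}}{41908486843} \approx 2.0284$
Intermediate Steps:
$D{\left(u \right)} = u + u^{2}$ ($D{\left(u \right)} = u^{2} + u = u + u^{2}$)
$L = \frac{13}{2}$ ($L = 3 - \frac{\left(-1\right) 3 - 4}{2} = 3 - \frac{-3 - 4}{2} = 3 - - \frac{7}{2} = 3 + \frac{7}{2} = \frac{13}{2} \approx 6.5$)
$V{\left(d \right)} = \sqrt{\frac{13}{2} + d}$
$j{\left(M,g \right)} = -958 + 930 M g$ ($j{\left(M,g \right)} = - 31 \left(1 - 31\right) M g - 958 = \left(-31\right) \left(-30\right) M g - 958 = 930 M g - 958 = -958 + 930 M g$)
$\frac{585294}{j{\left(V{\left(28 \right)},53 \right)}} = \frac{585294}{-958 + 930 \frac{\sqrt{26 + 4 \cdot 28}}{2} \cdot 53} = \frac{585294}{-958 + 930 \frac{\sqrt{26 + 112}}{2} \cdot 53} = \frac{585294}{-958 + 930 \frac{\sqrt{138}}{2} \cdot 53} = \frac{585294}{-958 + 24645 \sqrt{138}}$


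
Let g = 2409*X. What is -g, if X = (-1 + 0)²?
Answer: -2409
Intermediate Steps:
X = 1 (X = (-1)² = 1)
g = 2409 (g = 2409*1 = 2409)
-g = -1*2409 = -2409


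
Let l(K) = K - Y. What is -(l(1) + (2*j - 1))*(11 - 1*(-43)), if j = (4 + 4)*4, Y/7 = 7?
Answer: -810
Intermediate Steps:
Y = 49 (Y = 7*7 = 49)
j = 32 (j = 8*4 = 32)
l(K) = -49 + K (l(K) = K - 1*49 = K - 49 = -49 + K)
-(l(1) + (2*j - 1))*(11 - 1*(-43)) = -((-49 + 1) + (2*32 - 1))*(11 - 1*(-43)) = -(-48 + (64 - 1))*(11 + 43) = -(-48 + 63)*54 = -15*54 = -1*810 = -810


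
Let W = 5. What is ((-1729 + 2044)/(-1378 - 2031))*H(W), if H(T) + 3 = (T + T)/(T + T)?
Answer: 90/487 ≈ 0.18480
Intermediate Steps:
H(T) = -2 (H(T) = -3 + (T + T)/(T + T) = -3 + (2*T)/((2*T)) = -3 + (2*T)*(1/(2*T)) = -3 + 1 = -2)
((-1729 + 2044)/(-1378 - 2031))*H(W) = ((-1729 + 2044)/(-1378 - 2031))*(-2) = (315/(-3409))*(-2) = (315*(-1/3409))*(-2) = -45/487*(-2) = 90/487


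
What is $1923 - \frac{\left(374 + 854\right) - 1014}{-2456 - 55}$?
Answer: $\frac{4828867}{2511} \approx 1923.1$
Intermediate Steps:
$1923 - \frac{\left(374 + 854\right) - 1014}{-2456 - 55} = 1923 - \frac{1228 - 1014}{-2511} = 1923 - 214 \left(- \frac{1}{2511}\right) = 1923 - - \frac{214}{2511} = 1923 + \frac{214}{2511} = \frac{4828867}{2511}$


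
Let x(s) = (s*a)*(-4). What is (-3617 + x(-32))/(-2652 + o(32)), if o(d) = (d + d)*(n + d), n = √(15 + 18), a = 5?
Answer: 449527/57412 + 11908*√33/14353 ≈ 12.596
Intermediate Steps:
x(s) = -20*s (x(s) = (s*5)*(-4) = (5*s)*(-4) = -20*s)
n = √33 ≈ 5.7446
o(d) = 2*d*(d + √33) (o(d) = (d + d)*(√33 + d) = (2*d)*(d + √33) = 2*d*(d + √33))
(-3617 + x(-32))/(-2652 + o(32)) = (-3617 - 20*(-32))/(-2652 + 2*32*(32 + √33)) = (-3617 + 640)/(-2652 + (2048 + 64*√33)) = -2977/(-604 + 64*√33)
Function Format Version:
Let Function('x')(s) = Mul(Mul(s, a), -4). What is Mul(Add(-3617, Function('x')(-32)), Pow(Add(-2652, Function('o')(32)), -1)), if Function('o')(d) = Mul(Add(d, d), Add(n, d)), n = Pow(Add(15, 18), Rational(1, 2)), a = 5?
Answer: Add(Rational(449527, 57412), Mul(Rational(11908, 14353), Pow(33, Rational(1, 2)))) ≈ 12.596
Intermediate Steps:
Function('x')(s) = Mul(-20, s) (Function('x')(s) = Mul(Mul(s, 5), -4) = Mul(Mul(5, s), -4) = Mul(-20, s))
n = Pow(33, Rational(1, 2)) ≈ 5.7446
Function('o')(d) = Mul(2, d, Add(d, Pow(33, Rational(1, 2)))) (Function('o')(d) = Mul(Add(d, d), Add(Pow(33, Rational(1, 2)), d)) = Mul(Mul(2, d), Add(d, Pow(33, Rational(1, 2)))) = Mul(2, d, Add(d, Pow(33, Rational(1, 2)))))
Mul(Add(-3617, Function('x')(-32)), Pow(Add(-2652, Function('o')(32)), -1)) = Mul(Add(-3617, Mul(-20, -32)), Pow(Add(-2652, Mul(2, 32, Add(32, Pow(33, Rational(1, 2))))), -1)) = Mul(Add(-3617, 640), Pow(Add(-2652, Add(2048, Mul(64, Pow(33, Rational(1, 2))))), -1)) = Mul(-2977, Pow(Add(-604, Mul(64, Pow(33, Rational(1, 2)))), -1))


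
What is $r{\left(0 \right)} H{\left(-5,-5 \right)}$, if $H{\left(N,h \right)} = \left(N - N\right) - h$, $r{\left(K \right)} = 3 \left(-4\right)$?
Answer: $-60$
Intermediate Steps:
$r{\left(K \right)} = -12$
$H{\left(N,h \right)} = - h$ ($H{\left(N,h \right)} = 0 - h = - h$)
$r{\left(0 \right)} H{\left(-5,-5 \right)} = - 12 \left(\left(-1\right) \left(-5\right)\right) = \left(-12\right) 5 = -60$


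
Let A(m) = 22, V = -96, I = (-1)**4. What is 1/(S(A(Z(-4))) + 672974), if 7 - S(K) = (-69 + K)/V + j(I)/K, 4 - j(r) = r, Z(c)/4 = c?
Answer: 1056/710667275 ≈ 1.4859e-6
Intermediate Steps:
Z(c) = 4*c
I = 1
j(r) = 4 - r
S(K) = 201/32 - 3/K + K/96 (S(K) = 7 - ((-69 + K)/(-96) + (4 - 1*1)/K) = 7 - ((-69 + K)*(-1/96) + (4 - 1)/K) = 7 - ((23/32 - K/96) + 3/K) = 7 - (23/32 + 3/K - K/96) = 7 + (-23/32 - 3/K + K/96) = 201/32 - 3/K + K/96)
1/(S(A(Z(-4))) + 672974) = 1/((1/96)*(-288 + 22*(603 + 22))/22 + 672974) = 1/((1/96)*(1/22)*(-288 + 22*625) + 672974) = 1/((1/96)*(1/22)*(-288 + 13750) + 672974) = 1/((1/96)*(1/22)*13462 + 672974) = 1/(6731/1056 + 672974) = 1/(710667275/1056) = 1056/710667275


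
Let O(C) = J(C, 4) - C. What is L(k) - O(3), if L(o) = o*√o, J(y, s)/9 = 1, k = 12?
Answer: -6 + 24*√3 ≈ 35.569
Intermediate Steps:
J(y, s) = 9 (J(y, s) = 9*1 = 9)
O(C) = 9 - C
L(o) = o^(3/2)
L(k) - O(3) = 12^(3/2) - (9 - 1*3) = 24*√3 - (9 - 3) = 24*√3 - 1*6 = 24*√3 - 6 = -6 + 24*√3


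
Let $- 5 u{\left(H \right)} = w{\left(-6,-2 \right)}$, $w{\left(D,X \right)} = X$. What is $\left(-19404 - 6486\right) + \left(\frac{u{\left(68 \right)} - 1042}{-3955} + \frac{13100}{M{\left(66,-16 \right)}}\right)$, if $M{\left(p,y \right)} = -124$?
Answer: $- \frac{2276545561}{87575} \approx -25995.0$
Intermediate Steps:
$u{\left(H \right)} = \frac{2}{5}$ ($u{\left(H \right)} = \left(- \frac{1}{5}\right) \left(-2\right) = \frac{2}{5}$)
$\left(-19404 - 6486\right) + \left(\frac{u{\left(68 \right)} - 1042}{-3955} + \frac{13100}{M{\left(66,-16 \right)}}\right) = \left(-19404 - 6486\right) + \left(\frac{\frac{2}{5} - 1042}{-3955} + \frac{13100}{-124}\right) = -25890 + \left(\left(- \frac{5208}{5}\right) \left(- \frac{1}{3955}\right) + 13100 \left(- \frac{1}{124}\right)\right) = -25890 + \left(\frac{744}{2825} - \frac{3275}{31}\right) = -25890 - \frac{9228811}{87575} = - \frac{2276545561}{87575}$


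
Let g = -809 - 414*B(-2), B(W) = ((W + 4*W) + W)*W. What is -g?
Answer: 10745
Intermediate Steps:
B(W) = 6*W**2 (B(W) = (5*W + W)*W = (6*W)*W = 6*W**2)
g = -10745 (g = -809 - 2484*(-2)**2 = -809 - 2484*4 = -809 - 414*24 = -809 - 9936 = -10745)
-g = -1*(-10745) = 10745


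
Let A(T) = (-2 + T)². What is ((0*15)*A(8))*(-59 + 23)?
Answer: 0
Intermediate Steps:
((0*15)*A(8))*(-59 + 23) = ((0*15)*(-2 + 8)²)*(-59 + 23) = (0*6²)*(-36) = (0*36)*(-36) = 0*(-36) = 0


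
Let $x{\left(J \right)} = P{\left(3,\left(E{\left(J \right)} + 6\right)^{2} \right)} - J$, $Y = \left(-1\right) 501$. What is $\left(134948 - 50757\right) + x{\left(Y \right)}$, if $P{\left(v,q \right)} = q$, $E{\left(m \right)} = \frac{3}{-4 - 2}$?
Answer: $\frac{338889}{4} \approx 84722.0$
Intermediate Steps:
$E{\left(m \right)} = - \frac{1}{2}$ ($E{\left(m \right)} = \frac{3}{-4 - 2} = \frac{3}{-6} = 3 \left(- \frac{1}{6}\right) = - \frac{1}{2}$)
$Y = -501$
$x{\left(J \right)} = \frac{121}{4} - J$ ($x{\left(J \right)} = \left(- \frac{1}{2} + 6\right)^{2} - J = \left(\frac{11}{2}\right)^{2} - J = \frac{121}{4} - J$)
$\left(134948 - 50757\right) + x{\left(Y \right)} = \left(134948 - 50757\right) + \left(\frac{121}{4} - -501\right) = 84191 + \left(\frac{121}{4} + 501\right) = 84191 + \frac{2125}{4} = \frac{338889}{4}$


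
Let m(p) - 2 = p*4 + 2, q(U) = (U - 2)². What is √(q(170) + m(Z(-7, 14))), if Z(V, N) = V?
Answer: 10*√282 ≈ 167.93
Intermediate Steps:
q(U) = (-2 + U)²
m(p) = 4 + 4*p (m(p) = 2 + (p*4 + 2) = 2 + (4*p + 2) = 2 + (2 + 4*p) = 4 + 4*p)
√(q(170) + m(Z(-7, 14))) = √((-2 + 170)² + (4 + 4*(-7))) = √(168² + (4 - 28)) = √(28224 - 24) = √28200 = 10*√282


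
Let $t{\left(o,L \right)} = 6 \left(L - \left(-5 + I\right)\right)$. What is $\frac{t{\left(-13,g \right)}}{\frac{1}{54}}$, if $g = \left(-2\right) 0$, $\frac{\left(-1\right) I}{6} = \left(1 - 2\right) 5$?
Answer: $-8100$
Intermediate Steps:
$I = 30$ ($I = - 6 \left(1 - 2\right) 5 = - 6 \left(\left(-1\right) 5\right) = \left(-6\right) \left(-5\right) = 30$)
$g = 0$
$t{\left(o,L \right)} = -150 + 6 L$ ($t{\left(o,L \right)} = 6 \left(L + \left(5 - 30\right)\right) = 6 \left(L - 25\right) = 6 \left(-25 + L\right) = -150 + 6 L$)
$\frac{t{\left(-13,g \right)}}{\frac{1}{54}} = \frac{-150 + 6 \cdot 0}{\frac{1}{54}} = \left(-150 + 0\right) \frac{1}{\frac{1}{54}} = \left(-150\right) 54 = -8100$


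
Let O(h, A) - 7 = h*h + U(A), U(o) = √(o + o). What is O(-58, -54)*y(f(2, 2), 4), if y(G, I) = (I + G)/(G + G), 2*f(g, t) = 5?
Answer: 43823/10 + 39*I*√3/5 ≈ 4382.3 + 13.51*I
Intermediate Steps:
f(g, t) = 5/2 (f(g, t) = (½)*5 = 5/2)
y(G, I) = (G + I)/(2*G) (y(G, I) = (G + I)/((2*G)) = (G + I)*(1/(2*G)) = (G + I)/(2*G))
U(o) = √2*√o (U(o) = √(2*o) = √2*√o)
O(h, A) = 7 + h² + √2*√A (O(h, A) = 7 + (h*h + √2*√A) = 7 + (h² + √2*√A) = 7 + h² + √2*√A)
O(-58, -54)*y(f(2, 2), 4) = (7 + (-58)² + √2*√(-54))*((5/2 + 4)/(2*(5/2))) = (7 + 3364 + √2*(3*I*√6))*((½)*(⅖)*(13/2)) = (7 + 3364 + 6*I*√3)*(13/10) = (3371 + 6*I*√3)*(13/10) = 43823/10 + 39*I*√3/5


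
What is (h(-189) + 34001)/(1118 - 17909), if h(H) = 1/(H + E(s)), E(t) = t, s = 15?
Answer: -5916173/2921634 ≈ -2.0250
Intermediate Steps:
h(H) = 1/(15 + H) (h(H) = 1/(H + 15) = 1/(15 + H))
(h(-189) + 34001)/(1118 - 17909) = (1/(15 - 189) + 34001)/(1118 - 17909) = (1/(-174) + 34001)/(-16791) = (-1/174 + 34001)*(-1/16791) = (5916173/174)*(-1/16791) = -5916173/2921634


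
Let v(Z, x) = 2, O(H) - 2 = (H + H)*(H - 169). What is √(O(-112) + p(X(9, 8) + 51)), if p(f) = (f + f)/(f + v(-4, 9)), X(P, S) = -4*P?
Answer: 4*√1136994/17 ≈ 250.89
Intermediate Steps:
O(H) = 2 + 2*H*(-169 + H) (O(H) = 2 + (H + H)*(H - 169) = 2 + (2*H)*(-169 + H) = 2 + 2*H*(-169 + H))
p(f) = 2*f/(2 + f) (p(f) = (f + f)/(f + 2) = (2*f)/(2 + f) = 2*f/(2 + f))
√(O(-112) + p(X(9, 8) + 51)) = √((2 - 338*(-112) + 2*(-112)²) + 2*(-4*9 + 51)/(2 + (-4*9 + 51))) = √((2 + 37856 + 2*12544) + 2*(-36 + 51)/(2 + (-36 + 51))) = √((2 + 37856 + 25088) + 2*15/(2 + 15)) = √(62946 + 2*15/17) = √(62946 + 2*15*(1/17)) = √(62946 + 30/17) = √(1070112/17) = 4*√1136994/17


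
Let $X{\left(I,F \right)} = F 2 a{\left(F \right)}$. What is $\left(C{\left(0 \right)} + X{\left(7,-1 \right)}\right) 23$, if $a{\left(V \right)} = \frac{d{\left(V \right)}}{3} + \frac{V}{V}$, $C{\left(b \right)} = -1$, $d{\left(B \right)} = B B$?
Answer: $- \frac{253}{3} \approx -84.333$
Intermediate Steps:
$d{\left(B \right)} = B^{2}$
$a{\left(V \right)} = 1 + \frac{V^{2}}{3}$ ($a{\left(V \right)} = \frac{V^{2}}{3} + \frac{V}{V} = V^{2} \cdot \frac{1}{3} + 1 = \frac{V^{2}}{3} + 1 = 1 + \frac{V^{2}}{3}$)
$X{\left(I,F \right)} = 2 F \left(1 + \frac{F^{2}}{3}\right)$ ($X{\left(I,F \right)} = F 2 \left(1 + \frac{F^{2}}{3}\right) = 2 F \left(1 + \frac{F^{2}}{3}\right)$)
$\left(C{\left(0 \right)} + X{\left(7,-1 \right)}\right) 23 = \left(-1 + \frac{2}{3} \left(-1\right) \left(3 + \left(-1\right)^{2}\right)\right) 23 = \left(-1 + \frac{2}{3} \left(-1\right) \left(3 + 1\right)\right) 23 = \left(-1 + \frac{2}{3} \left(-1\right) 4\right) 23 = \left(-1 - \frac{8}{3}\right) 23 = \left(- \frac{11}{3}\right) 23 = - \frac{253}{3}$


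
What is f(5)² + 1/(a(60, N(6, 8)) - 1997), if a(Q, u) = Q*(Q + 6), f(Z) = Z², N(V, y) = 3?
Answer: 1226876/1963 ≈ 625.00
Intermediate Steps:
a(Q, u) = Q*(6 + Q)
f(5)² + 1/(a(60, N(6, 8)) - 1997) = (5²)² + 1/(60*(6 + 60) - 1997) = 25² + 1/(60*66 - 1997) = 625 + 1/(3960 - 1997) = 625 + 1/1963 = 1226876/1963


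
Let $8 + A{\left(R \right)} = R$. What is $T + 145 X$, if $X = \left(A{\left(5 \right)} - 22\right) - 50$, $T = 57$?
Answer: $-10818$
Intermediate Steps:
$A{\left(R \right)} = -8 + R$
$X = -75$ ($X = \left(\left(-8 + 5\right) - 22\right) - 50 = \left(-3 - 22\right) - 50 = -25 - 50 = -75$)
$T + 145 X = 57 + 145 \left(-75\right) = 57 - 10875 = -10818$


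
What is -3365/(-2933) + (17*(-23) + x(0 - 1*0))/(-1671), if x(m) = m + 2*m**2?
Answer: 6769718/4901043 ≈ 1.3813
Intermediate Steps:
-3365/(-2933) + (17*(-23) + x(0 - 1*0))/(-1671) = -3365/(-2933) + (17*(-23) + (0 - 1*0)*(1 + 2*(0 - 1*0)))/(-1671) = -3365*(-1/2933) + (-391 + (0 + 0)*(1 + 2*(0 + 0)))*(-1/1671) = 3365/2933 + (-391 + 0*(1 + 2*0))*(-1/1671) = 3365/2933 + (-391 + 0*(1 + 0))*(-1/1671) = 3365/2933 + (-391 + 0*1)*(-1/1671) = 3365/2933 + (-391 + 0)*(-1/1671) = 3365/2933 - 391*(-1/1671) = 3365/2933 + 391/1671 = 6769718/4901043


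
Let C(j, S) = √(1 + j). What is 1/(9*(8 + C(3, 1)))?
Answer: 1/90 ≈ 0.011111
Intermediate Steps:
1/(9*(8 + C(3, 1))) = 1/(9*(8 + √(1 + 3))) = 1/(9*(8 + √4)) = 1/(9*(8 + 2)) = 1/(9*10) = 1/90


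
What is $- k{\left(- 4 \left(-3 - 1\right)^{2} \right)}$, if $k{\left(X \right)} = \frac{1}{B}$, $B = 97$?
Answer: $- \frac{1}{97} \approx -0.010309$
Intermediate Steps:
$k{\left(X \right)} = \frac{1}{97}$
$- k{\left(- 4 \left(-3 - 1\right)^{2} \right)} = \left(-1\right) \frac{1}{97} = - \frac{1}{97}$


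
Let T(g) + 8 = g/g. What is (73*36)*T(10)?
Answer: -18396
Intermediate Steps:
T(g) = -7 (T(g) = -8 + g/g = -8 + 1 = -7)
(73*36)*T(10) = (73*36)*(-7) = 2628*(-7) = -18396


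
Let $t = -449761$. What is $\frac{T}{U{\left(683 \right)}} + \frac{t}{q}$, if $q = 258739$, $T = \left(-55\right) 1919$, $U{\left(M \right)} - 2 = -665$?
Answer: $\frac{159824948}{1015053} \approx 157.45$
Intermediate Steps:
$U{\left(M \right)} = -663$ ($U{\left(M \right)} = 2 - 665 = -663$)
$T = -105545$
$\frac{T}{U{\left(683 \right)}} + \frac{t}{q} = - \frac{105545}{-663} - \frac{449761}{258739} = \left(-105545\right) \left(- \frac{1}{663}\right) - \frac{34597}{19903} = \frac{105545}{663} - \frac{34597}{19903} = \frac{159824948}{1015053}$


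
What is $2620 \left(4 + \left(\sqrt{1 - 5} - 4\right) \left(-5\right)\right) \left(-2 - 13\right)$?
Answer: $-943200 + 393000 i \approx -9.432 \cdot 10^{5} + 3.93 \cdot 10^{5} i$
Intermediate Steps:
$2620 \left(4 + \left(\sqrt{1 - 5} - 4\right) \left(-5\right)\right) \left(-2 - 13\right) = 2620 \left(4 + \left(\sqrt{-4} - 4\right) \left(-5\right)\right) \left(-15\right) = 2620 \left(4 + \left(2 i - 4\right) \left(-5\right)\right) \left(-15\right) = 2620 \left(4 + \left(-4 + 2 i\right) \left(-5\right)\right) \left(-15\right) = 2620 \left(4 + \left(20 - 10 i\right)\right) \left(-15\right) = 2620 \left(24 - 10 i\right) \left(-15\right) = 2620 \left(-360 + 150 i\right) = -943200 + 393000 i$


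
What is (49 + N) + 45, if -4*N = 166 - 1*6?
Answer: 54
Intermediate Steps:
N = -40 (N = -(166 - 1*6)/4 = -(166 - 6)/4 = -1/4*160 = -40)
(49 + N) + 45 = (49 - 40) + 45 = 9 + 45 = 54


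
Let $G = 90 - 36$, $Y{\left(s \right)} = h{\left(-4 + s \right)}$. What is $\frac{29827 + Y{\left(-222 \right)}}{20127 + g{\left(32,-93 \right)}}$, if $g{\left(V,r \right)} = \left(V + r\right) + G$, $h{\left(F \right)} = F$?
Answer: $\frac{29601}{20120} \approx 1.4712$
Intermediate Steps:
$Y{\left(s \right)} = -4 + s$
$G = 54$
$g{\left(V,r \right)} = 54 + V + r$ ($g{\left(V,r \right)} = \left(V + r\right) + 54 = 54 + V + r$)
$\frac{29827 + Y{\left(-222 \right)}}{20127 + g{\left(32,-93 \right)}} = \frac{29827 - 226}{20127 + \left(54 + 32 - 93\right)} = \frac{29827 - 226}{20127 - 7} = \frac{29601}{20120}$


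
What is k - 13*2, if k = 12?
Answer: -14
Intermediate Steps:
k - 13*2 = 12 - 13*2 = 12 - 26 = -14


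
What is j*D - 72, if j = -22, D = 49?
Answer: -1150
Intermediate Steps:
j*D - 72 = -22*49 - 72 = -1078 - 72 = -1150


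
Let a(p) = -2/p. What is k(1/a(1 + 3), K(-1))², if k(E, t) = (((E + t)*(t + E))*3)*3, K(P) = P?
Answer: 6561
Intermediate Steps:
k(E, t) = 9*(E + t)² (k(E, t) = (((E + t)*(E + t))*3)*3 = ((E + t)²*3)*3 = (3*(E + t)²)*3 = 9*(E + t)²)
k(1/a(1 + 3), K(-1))² = (9*(1/(-2/(1 + 3)) - 1)²)² = (9*(1/(-2/4) - 1)²)² = (9*(1/(-2*¼) - 1)²)² = (9*(1/(-½) - 1)²)² = (9*(-2 - 1)²)² = (9*(-3)²)² = (9*9)² = 81² = 6561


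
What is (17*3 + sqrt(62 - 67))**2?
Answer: (51 + I*sqrt(5))**2 ≈ 2596.0 + 228.08*I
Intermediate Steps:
(17*3 + sqrt(62 - 67))**2 = (51 + sqrt(-5))**2 = (51 + I*sqrt(5))**2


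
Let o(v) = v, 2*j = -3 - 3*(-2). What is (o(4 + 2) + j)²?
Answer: 225/4 ≈ 56.250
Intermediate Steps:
j = 3/2 (j = (-3 - 3*(-2))/2 = (-3 + 6)/2 = (½)*3 = 3/2 ≈ 1.5000)
(o(4 + 2) + j)² = ((4 + 2) + 3/2)² = (6 + 3/2)² = (15/2)² = 225/4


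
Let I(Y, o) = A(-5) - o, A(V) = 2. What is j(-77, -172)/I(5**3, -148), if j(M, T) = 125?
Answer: 5/6 ≈ 0.83333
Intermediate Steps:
I(Y, o) = 2 - o
j(-77, -172)/I(5**3, -148) = 125/(2 - 1*(-148)) = 125/(2 + 148) = 125/150 = 125*(1/150) = 5/6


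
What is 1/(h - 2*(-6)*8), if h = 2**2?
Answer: 1/100 ≈ 0.010000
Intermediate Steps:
h = 4
1/(h - 2*(-6)*8) = 1/(4 - 2*(-6)*8) = 1/(4 + 12*8) = 1/(4 + 96) = 1/100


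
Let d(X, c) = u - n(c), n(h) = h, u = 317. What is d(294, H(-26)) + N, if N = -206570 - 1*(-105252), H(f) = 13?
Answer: -101014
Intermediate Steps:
d(X, c) = 317 - c
N = -101318 (N = -206570 + 105252 = -101318)
d(294, H(-26)) + N = (317 - 1*13) - 101318 = (317 - 13) - 101318 = 304 - 101318 = -101014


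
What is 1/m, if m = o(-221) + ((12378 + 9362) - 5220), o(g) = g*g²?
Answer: -1/10777341 ≈ -9.2787e-8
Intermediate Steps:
o(g) = g³
m = -10777341 (m = (-221)³ + ((12378 + 9362) - 5220) = -10793861 + (21740 - 5220) = -10793861 + 16520 = -10777341)
1/m = 1/(-10777341) = -1/10777341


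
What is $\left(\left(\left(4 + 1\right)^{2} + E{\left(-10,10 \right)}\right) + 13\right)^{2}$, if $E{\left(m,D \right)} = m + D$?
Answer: $1444$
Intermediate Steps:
$E{\left(m,D \right)} = D + m$
$\left(\left(\left(4 + 1\right)^{2} + E{\left(-10,10 \right)}\right) + 13\right)^{2} = \left(\left(\left(4 + 1\right)^{2} + \left(10 - 10\right)\right) + 13\right)^{2} = \left(\left(5^{2} + 0\right) + 13\right)^{2} = \left(\left(25 + 0\right) + 13\right)^{2} = \left(25 + 13\right)^{2} = 38^{2} = 1444$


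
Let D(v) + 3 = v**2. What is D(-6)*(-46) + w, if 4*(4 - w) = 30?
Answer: -3043/2 ≈ -1521.5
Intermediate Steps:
w = -7/2 (w = 4 - 1/4*30 = 4 - 15/2 = -7/2 ≈ -3.5000)
D(v) = -3 + v**2
D(-6)*(-46) + w = (-3 + (-6)**2)*(-46) - 7/2 = (-3 + 36)*(-46) - 7/2 = 33*(-46) - 7/2 = -1518 - 7/2 = -3043/2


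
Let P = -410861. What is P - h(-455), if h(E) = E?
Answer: -410406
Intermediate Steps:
P - h(-455) = -410861 - 1*(-455) = -410861 + 455 = -410406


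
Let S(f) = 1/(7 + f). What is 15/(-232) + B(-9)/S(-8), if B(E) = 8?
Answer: -1871/232 ≈ -8.0647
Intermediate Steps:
15/(-232) + B(-9)/S(-8) = 15/(-232) + 8/(1/(7 - 8)) = 15*(-1/232) + 8/(1/(-1)) = -15/232 + 8/(-1) = -15/232 + 8*(-1) = -15/232 - 8 = -1871/232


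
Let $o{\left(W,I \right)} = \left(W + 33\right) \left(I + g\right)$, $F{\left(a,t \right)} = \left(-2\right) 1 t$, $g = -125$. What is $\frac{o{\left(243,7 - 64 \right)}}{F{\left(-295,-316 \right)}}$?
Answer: $- \frac{6279}{79} \approx -79.481$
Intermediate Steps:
$F{\left(a,t \right)} = - 2 t$
$o{\left(W,I \right)} = \left(-125 + I\right) \left(33 + W\right)$ ($o{\left(W,I \right)} = \left(W + 33\right) \left(I - 125\right) = \left(33 + W\right) \left(-125 + I\right) = \left(-125 + I\right) \left(33 + W\right)$)
$\frac{o{\left(243,7 - 64 \right)}}{F{\left(-295,-316 \right)}} = \frac{-4125 - 30375 + 33 \left(7 - 64\right) + \left(7 - 64\right) 243}{\left(-2\right) \left(-316\right)} = \frac{-4125 - 30375 + 33 \left(7 - 64\right) + \left(7 - 64\right) 243}{632} = \left(-4125 - 30375 + 33 \left(-57\right) - 13851\right) \frac{1}{632} = \left(-4125 - 30375 - 1881 - 13851\right) \frac{1}{632} = \left(-50232\right) \frac{1}{632} = - \frac{6279}{79}$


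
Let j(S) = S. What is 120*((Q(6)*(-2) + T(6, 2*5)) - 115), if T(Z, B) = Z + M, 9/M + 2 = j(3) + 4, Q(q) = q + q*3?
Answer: -18624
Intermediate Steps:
Q(q) = 4*q (Q(q) = q + 3*q = 4*q)
M = 9/5 (M = 9/(-2 + (3 + 4)) = 9/(-2 + 7) = 9/5 ≈ 1.8000)
T(Z, B) = 9/5 + Z (T(Z, B) = Z + 9/5 = 9/5 + Z)
120*((Q(6)*(-2) + T(6, 2*5)) - 115) = 120*(((4*6)*(-2) + (9/5 + 6)) - 115) = 120*((24*(-2) + 39/5) - 115) = 120*((-48 + 39/5) - 115) = 120*(-201/5 - 115) = 120*(-776/5) = -18624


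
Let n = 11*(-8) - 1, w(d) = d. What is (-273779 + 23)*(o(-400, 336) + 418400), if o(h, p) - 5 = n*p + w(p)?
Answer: -106446461772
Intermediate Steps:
n = -89 (n = -88 - 1 = -89)
o(h, p) = 5 - 88*p (o(h, p) = 5 + (-89*p + p) = 5 - 88*p)
(-273779 + 23)*(o(-400, 336) + 418400) = (-273779 + 23)*((5 - 88*336) + 418400) = -273756*((5 - 29568) + 418400) = -273756*(-29563 + 418400) = -273756*388837 = -106446461772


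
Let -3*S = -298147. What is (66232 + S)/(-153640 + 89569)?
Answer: -496843/192213 ≈ -2.5849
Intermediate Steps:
S = 298147/3 (S = -⅓*(-298147) = 298147/3 ≈ 99382.)
(66232 + S)/(-153640 + 89569) = (66232 + 298147/3)/(-153640 + 89569) = (496843/3)/(-64071) = (496843/3)*(-1/64071) = -496843/192213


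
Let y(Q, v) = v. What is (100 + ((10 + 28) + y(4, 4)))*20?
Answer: 2840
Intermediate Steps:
(100 + ((10 + 28) + y(4, 4)))*20 = (100 + ((10 + 28) + 4))*20 = (100 + (38 + 4))*20 = (100 + 42)*20 = 142*20 = 2840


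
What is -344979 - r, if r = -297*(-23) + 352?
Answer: -352162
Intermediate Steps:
r = 7183 (r = 6831 + 352 = 7183)
-344979 - r = -344979 - 1*7183 = -344979 - 7183 = -352162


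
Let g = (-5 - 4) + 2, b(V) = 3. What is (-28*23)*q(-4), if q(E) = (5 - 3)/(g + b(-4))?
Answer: 322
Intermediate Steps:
g = -7 (g = -9 + 2 = -7)
q(E) = -½ (q(E) = (5 - 3)/(-7 + 3) = 2/(-4) = 2*(-¼) = -½)
(-28*23)*q(-4) = -28*23*(-½) = -644*(-½) = 322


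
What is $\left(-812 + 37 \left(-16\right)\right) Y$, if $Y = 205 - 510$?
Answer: $428220$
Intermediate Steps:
$Y = -305$
$\left(-812 + 37 \left(-16\right)\right) Y = \left(-812 + 37 \left(-16\right)\right) \left(-305\right) = \left(-812 - 592\right) \left(-305\right) = \left(-1404\right) \left(-305\right) = 428220$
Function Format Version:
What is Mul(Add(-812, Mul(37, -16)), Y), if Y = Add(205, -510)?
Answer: 428220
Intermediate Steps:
Y = -305
Mul(Add(-812, Mul(37, -16)), Y) = Mul(Add(-812, Mul(37, -16)), -305) = Mul(Add(-812, -592), -305) = Mul(-1404, -305) = 428220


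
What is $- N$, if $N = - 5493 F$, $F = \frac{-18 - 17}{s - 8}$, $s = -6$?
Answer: $\frac{27465}{2} \approx 13733.0$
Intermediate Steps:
$F = \frac{5}{2}$ ($F = \frac{-18 - 17}{-6 - 8} = - \frac{35}{-14} = \left(-35\right) \left(- \frac{1}{14}\right) = \frac{5}{2} \approx 2.5$)
$N = - \frac{27465}{2}$ ($N = \left(-5493\right) \frac{5}{2} = - \frac{27465}{2} \approx -13733.0$)
$- N = \left(-1\right) \left(- \frac{27465}{2}\right) = \frac{27465}{2}$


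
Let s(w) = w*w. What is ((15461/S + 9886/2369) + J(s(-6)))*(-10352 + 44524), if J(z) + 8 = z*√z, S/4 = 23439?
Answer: 402904585298291/55526991 ≈ 7.2560e+6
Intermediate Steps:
S = 93756 (S = 4*23439 = 93756)
s(w) = w²
J(z) = -8 + z^(3/2) (J(z) = -8 + z*√z = -8 + z^(3/2))
((15461/S + 9886/2369) + J(s(-6)))*(-10352 + 44524) = ((15461/93756 + 9886/2369) + (-8 + ((-6)²)^(3/2)))*(-10352 + 44524) = ((15461*(1/93756) + 9886*(1/2369)) + (-8 + 36^(3/2)))*34172 = ((15461/93756 + 9886/2369) + (-8 + 216))*34172 = (963498925/222107964 + 208)*34172 = (47161955437/222107964)*34172 = 402904585298291/55526991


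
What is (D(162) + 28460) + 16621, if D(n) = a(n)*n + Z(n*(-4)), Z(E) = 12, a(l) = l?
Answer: 71337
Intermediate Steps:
D(n) = 12 + n**2 (D(n) = n*n + 12 = n**2 + 12 = 12 + n**2)
(D(162) + 28460) + 16621 = ((12 + 162**2) + 28460) + 16621 = ((12 + 26244) + 28460) + 16621 = (26256 + 28460) + 16621 = 54716 + 16621 = 71337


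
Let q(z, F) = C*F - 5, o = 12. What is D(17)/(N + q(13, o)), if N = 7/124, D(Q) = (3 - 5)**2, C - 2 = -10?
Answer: -496/12517 ≈ -0.039626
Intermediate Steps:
C = -8 (C = 2 - 10 = -8)
D(Q) = 4 (D(Q) = (-2)**2 = 4)
q(z, F) = -5 - 8*F (q(z, F) = -8*F - 5 = -5 - 8*F)
N = 7/124 (N = 7*(1/124) = 7/124 ≈ 0.056452)
D(17)/(N + q(13, o)) = 4/(7/124 + (-5 - 8*12)) = 4/(7/124 + (-5 - 96)) = 4/(7/124 - 101) = 4/(-12517/124) = -124/12517*4 = -496/12517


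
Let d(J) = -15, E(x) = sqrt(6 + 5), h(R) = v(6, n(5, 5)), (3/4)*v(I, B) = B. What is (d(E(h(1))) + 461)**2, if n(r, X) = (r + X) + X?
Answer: 198916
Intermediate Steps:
n(r, X) = r + 2*X (n(r, X) = (X + r) + X = r + 2*X)
v(I, B) = 4*B/3
h(R) = 20 (h(R) = 4*(5 + 2*5)/3 = 4*(5 + 10)/3 = (4/3)*15 = 20)
E(x) = sqrt(11)
(d(E(h(1))) + 461)**2 = (-15 + 461)**2 = 446**2 = 198916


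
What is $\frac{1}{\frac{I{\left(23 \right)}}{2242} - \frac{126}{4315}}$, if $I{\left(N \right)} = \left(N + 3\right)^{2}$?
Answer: $\frac{4837115}{1317224} \approx 3.6722$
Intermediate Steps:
$I{\left(N \right)} = \left(3 + N\right)^{2}$
$\frac{1}{\frac{I{\left(23 \right)}}{2242} - \frac{126}{4315}} = \frac{1}{\frac{\left(3 + 23\right)^{2}}{2242} - \frac{126}{4315}} = \frac{1}{26^{2} \cdot \frac{1}{2242} - \frac{126}{4315}} = \frac{1}{676 \cdot \frac{1}{2242} - \frac{126}{4315}} = \frac{1}{\frac{338}{1121} - \frac{126}{4315}} = \frac{1}{\frac{1317224}{4837115}} = \frac{4837115}{1317224}$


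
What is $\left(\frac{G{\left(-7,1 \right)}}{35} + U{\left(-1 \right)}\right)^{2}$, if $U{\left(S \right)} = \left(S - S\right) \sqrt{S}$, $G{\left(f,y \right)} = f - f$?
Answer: $0$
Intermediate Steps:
$G{\left(f,y \right)} = 0$
$U{\left(S \right)} = 0$ ($U{\left(S \right)} = 0 \sqrt{S} = 0$)
$\left(\frac{G{\left(-7,1 \right)}}{35} + U{\left(-1 \right)}\right)^{2} = \left(\frac{0}{35} + 0\right)^{2} = \left(0 \cdot \frac{1}{35} + 0\right)^{2} = \left(0 + 0\right)^{2} = 0^{2} = 0$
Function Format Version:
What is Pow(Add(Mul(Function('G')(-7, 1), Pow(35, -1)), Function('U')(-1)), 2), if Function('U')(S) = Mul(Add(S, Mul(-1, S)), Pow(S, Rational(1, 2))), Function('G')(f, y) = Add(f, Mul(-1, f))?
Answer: 0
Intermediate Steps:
Function('G')(f, y) = 0
Function('U')(S) = 0 (Function('U')(S) = Mul(0, Pow(S, Rational(1, 2))) = 0)
Pow(Add(Mul(Function('G')(-7, 1), Pow(35, -1)), Function('U')(-1)), 2) = Pow(Add(Mul(0, Pow(35, -1)), 0), 2) = Pow(Add(Mul(0, Rational(1, 35)), 0), 2) = Pow(Add(0, 0), 2) = Pow(0, 2) = 0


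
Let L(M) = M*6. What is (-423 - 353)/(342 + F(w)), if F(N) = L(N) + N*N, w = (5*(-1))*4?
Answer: -388/311 ≈ -1.2476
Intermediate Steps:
w = -20 (w = -5*4 = -20)
L(M) = 6*M
F(N) = N² + 6*N (F(N) = 6*N + N*N = 6*N + N² = N² + 6*N)
(-423 - 353)/(342 + F(w)) = (-423 - 353)/(342 - 20*(6 - 20)) = -776/(342 - 20*(-14)) = -776/(342 + 280) = -776/622 = -776*1/622 = -388/311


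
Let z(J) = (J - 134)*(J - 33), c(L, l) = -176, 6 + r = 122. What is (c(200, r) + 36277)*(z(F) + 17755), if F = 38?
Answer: 623644775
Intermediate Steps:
r = 116 (r = -6 + 122 = 116)
z(J) = (-134 + J)*(-33 + J)
(c(200, r) + 36277)*(z(F) + 17755) = (-176 + 36277)*((4422 + 38² - 167*38) + 17755) = 36101*((4422 + 1444 - 6346) + 17755) = 36101*(-480 + 17755) = 36101*17275 = 623644775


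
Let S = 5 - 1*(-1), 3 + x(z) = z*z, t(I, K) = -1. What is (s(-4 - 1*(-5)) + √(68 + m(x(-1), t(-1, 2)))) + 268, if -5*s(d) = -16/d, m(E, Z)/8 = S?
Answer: 1356/5 + 2*√29 ≈ 281.97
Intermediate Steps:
x(z) = -3 + z² (x(z) = -3 + z*z = -3 + z²)
S = 6 (S = 5 + 1 = 6)
m(E, Z) = 48 (m(E, Z) = 8*6 = 48)
s(d) = 16/(5*d) (s(d) = -(-16)/(5*d) = 16/(5*d))
(s(-4 - 1*(-5)) + √(68 + m(x(-1), t(-1, 2)))) + 268 = (16/(5*(-4 - 1*(-5))) + √(68 + 48)) + 268 = (16/(5*(-4 + 5)) + √116) + 268 = ((16/5)/1 + 2*√29) + 268 = ((16/5)*1 + 2*√29) + 268 = (16/5 + 2*√29) + 268 = 1356/5 + 2*√29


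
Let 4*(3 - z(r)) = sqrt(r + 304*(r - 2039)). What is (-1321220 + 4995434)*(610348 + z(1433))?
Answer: 2242560189114 - 1837107*I*sqrt(182791)/2 ≈ 2.2426e+12 - 3.9272e+8*I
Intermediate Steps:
z(r) = 3 - sqrt(-619856 + 305*r)/4 (z(r) = 3 - sqrt(r + 304*(r - 2039))/4 = 3 - sqrt(r + 304*(-2039 + r))/4 = 3 - sqrt(r + (-619856 + 304*r))/4 = 3 - sqrt(-619856 + 305*r)/4)
(-1321220 + 4995434)*(610348 + z(1433)) = (-1321220 + 4995434)*(610348 + (3 - sqrt(-619856 + 305*1433)/4)) = 3674214*(610348 + (3 - sqrt(-619856 + 437065)/4)) = 3674214*(610348 + (3 - I*sqrt(182791)/4)) = 3674214*(610351 - I*sqrt(182791)/4) = 2242560189114 - 1837107*I*sqrt(182791)/2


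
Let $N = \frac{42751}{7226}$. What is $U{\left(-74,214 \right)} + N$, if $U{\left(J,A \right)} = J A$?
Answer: $- \frac{114388185}{7226} \approx -15830.0$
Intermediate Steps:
$U{\left(J,A \right)} = A J$
$N = \frac{42751}{7226}$ ($N = 42751 \cdot \frac{1}{7226} = \frac{42751}{7226} \approx 5.9163$)
$U{\left(-74,214 \right)} + N = 214 \left(-74\right) + \frac{42751}{7226} = -15836 + \frac{42751}{7226} = - \frac{114388185}{7226}$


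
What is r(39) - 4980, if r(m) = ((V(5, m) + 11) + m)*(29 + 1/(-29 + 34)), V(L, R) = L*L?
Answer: -2790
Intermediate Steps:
V(L, R) = L**2
r(m) = 5256/5 + 146*m/5 (r(m) = ((5**2 + 11) + m)*(29 + 1/(-29 + 34)) = ((25 + 11) + m)*(29 + 1/5) = (36 + m)*(29 + 1/5) = (36 + m)*(146/5) = 5256/5 + 146*m/5)
r(39) - 4980 = (5256/5 + (146/5)*39) - 4980 = (5256/5 + 5694/5) - 4980 = 2190 - 4980 = -2790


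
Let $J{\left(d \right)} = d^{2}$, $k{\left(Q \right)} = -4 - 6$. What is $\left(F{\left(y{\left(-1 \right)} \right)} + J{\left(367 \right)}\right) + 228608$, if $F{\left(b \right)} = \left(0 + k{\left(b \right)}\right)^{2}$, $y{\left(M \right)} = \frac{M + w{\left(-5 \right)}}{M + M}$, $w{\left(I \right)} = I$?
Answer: $363397$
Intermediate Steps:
$y{\left(M \right)} = \frac{-5 + M}{2 M}$ ($y{\left(M \right)} = \frac{M - 5}{M + M} = \frac{-5 + M}{2 M}$)
$k{\left(Q \right)} = -10$ ($k{\left(Q \right)} = -4 - 6 = -10$)
$F{\left(b \right)} = 100$ ($F{\left(b \right)} = \left(0 - 10\right)^{2} = \left(-10\right)^{2} = 100$)
$\left(F{\left(y{\left(-1 \right)} \right)} + J{\left(367 \right)}\right) + 228608 = \left(100 + 367^{2}\right) + 228608 = \left(100 + 134689\right) + 228608 = 134789 + 228608 = 363397$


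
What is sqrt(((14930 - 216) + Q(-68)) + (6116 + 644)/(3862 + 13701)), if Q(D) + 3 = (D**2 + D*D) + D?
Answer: sqrt(43606579611)/1351 ≈ 154.57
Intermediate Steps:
Q(D) = -3 + D + 2*D**2 (Q(D) = -3 + ((D**2 + D*D) + D) = -3 + ((D**2 + D**2) + D) = -3 + (2*D**2 + D) = -3 + (D + 2*D**2) = -3 + D + 2*D**2)
sqrt(((14930 - 216) + Q(-68)) + (6116 + 644)/(3862 + 13701)) = sqrt(((14930 - 216) + (-3 - 68 + 2*(-68)**2)) + (6116 + 644)/(3862 + 13701)) = sqrt((14714 + (-3 - 68 + 2*4624)) + 6760/17563) = sqrt((14714 + (-3 - 68 + 9248)) + 6760*(1/17563)) = sqrt((14714 + 9177) + 520/1351) = sqrt(23891 + 520/1351) = sqrt(32277261/1351) = sqrt(43606579611)/1351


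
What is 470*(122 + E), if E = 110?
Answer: 109040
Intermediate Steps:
470*(122 + E) = 470*(122 + 110) = 470*232 = 109040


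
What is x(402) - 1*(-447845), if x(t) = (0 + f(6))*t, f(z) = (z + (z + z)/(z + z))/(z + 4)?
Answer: 2240632/5 ≈ 4.4813e+5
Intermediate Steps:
f(z) = (1 + z)/(4 + z) (f(z) = (z + (2*z)/((2*z)))/(4 + z) = (z + (2*z)*(1/(2*z)))/(4 + z) = (z + 1)/(4 + z) = (1 + z)/(4 + z))
x(t) = 7*t/10 (x(t) = (0 + (1 + 6)/(4 + 6))*t = (0 + 7/10)*t = 7*t/10)
x(402) - 1*(-447845) = (7/10)*402 - 1*(-447845) = 1407/5 + 447845 = 2240632/5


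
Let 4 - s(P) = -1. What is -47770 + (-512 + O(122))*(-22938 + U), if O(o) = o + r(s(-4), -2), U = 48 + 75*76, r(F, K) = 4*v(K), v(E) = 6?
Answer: 6243770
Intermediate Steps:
s(P) = 5 (s(P) = 4 - 1*(-1) = 4 + 1 = 5)
r(F, K) = 24 (r(F, K) = 4*6 = 24)
U = 5748 (U = 48 + 5700 = 5748)
O(o) = 24 + o (O(o) = o + 24 = 24 + o)
-47770 + (-512 + O(122))*(-22938 + U) = -47770 + (-512 + (24 + 122))*(-22938 + 5748) = -47770 + (-512 + 146)*(-17190) = -47770 - 366*(-17190) = -47770 + 6291540 = 6243770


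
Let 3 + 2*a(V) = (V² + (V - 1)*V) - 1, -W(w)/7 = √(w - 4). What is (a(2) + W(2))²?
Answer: (1 - 7*I*√2)² ≈ -97.0 - 19.799*I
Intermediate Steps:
W(w) = -7*√(-4 + w) (W(w) = -7*√(w - 4) = -7*√(-4 + w))
a(V) = -2 + V²/2 + V*(-1 + V)/2 (a(V) = -3/2 + ((V² + (V - 1)*V) - 1)/2 = -3/2 + ((V² + (-1 + V)*V) - 1)/2 = -3/2 + ((V² + V*(-1 + V)) - 1)/2 = -3/2 + (-1 + V² + V*(-1 + V))/2 = -3/2 + (-½ + V²/2 + V*(-1 + V)/2) = -2 + V²/2 + V*(-1 + V)/2)
(a(2) + W(2))² = ((-2 + 2² - ½*2) - 7*√(-4 + 2))² = ((-2 + 4 - 1) - 7*I*√2)² = (1 - 7*I*√2)²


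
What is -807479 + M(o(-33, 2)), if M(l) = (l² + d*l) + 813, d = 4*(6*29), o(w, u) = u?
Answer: -805270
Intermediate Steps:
d = 696 (d = 4*174 = 696)
M(l) = 813 + l² + 696*l (M(l) = (l² + 696*l) + 813 = 813 + l² + 696*l)
-807479 + M(o(-33, 2)) = -807479 + (813 + 2² + 696*2) = -807479 + (813 + 4 + 1392) = -807479 + 2209 = -805270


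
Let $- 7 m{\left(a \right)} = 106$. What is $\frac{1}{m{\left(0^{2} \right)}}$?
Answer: $- \frac{7}{106} \approx -0.066038$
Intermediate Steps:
$m{\left(a \right)} = - \frac{106}{7}$ ($m{\left(a \right)} = \left(- \frac{1}{7}\right) 106 = - \frac{106}{7}$)
$\frac{1}{m{\left(0^{2} \right)}} = \frac{1}{- \frac{106}{7}} = - \frac{7}{106}$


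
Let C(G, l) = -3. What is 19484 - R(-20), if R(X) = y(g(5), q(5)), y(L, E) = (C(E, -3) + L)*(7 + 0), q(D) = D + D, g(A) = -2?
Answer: 19519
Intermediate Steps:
q(D) = 2*D
y(L, E) = -21 + 7*L (y(L, E) = (-3 + L)*(7 + 0) = (-3 + L)*7 = -21 + 7*L)
R(X) = -35 (R(X) = -21 + 7*(-2) = -21 - 14 = -35)
19484 - R(-20) = 19484 - 1*(-35) = 19484 + 35 = 19519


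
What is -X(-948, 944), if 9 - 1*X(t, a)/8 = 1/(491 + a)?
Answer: -103312/1435 ≈ -71.994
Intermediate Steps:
X(t, a) = 72 - 8/(491 + a)
-X(-948, 944) = -8*(4418 + 9*944)/(491 + 944) = -8*(4418 + 8496)/1435 = -8*12914/1435 = -1*103312/1435 = -103312/1435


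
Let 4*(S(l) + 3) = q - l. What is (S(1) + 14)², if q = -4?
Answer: 1521/16 ≈ 95.063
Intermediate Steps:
S(l) = -4 - l/4 (S(l) = -3 + (-4 - l)/4 = -3 + (-1 - l/4) = -4 - l/4)
(S(1) + 14)² = ((-4 - ¼*1) + 14)² = ((-4 - ¼) + 14)² = (-17/4 + 14)² = (39/4)² = 1521/16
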